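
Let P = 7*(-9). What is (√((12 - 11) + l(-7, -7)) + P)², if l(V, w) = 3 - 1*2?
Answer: (63 - √2)² ≈ 3792.8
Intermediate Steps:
l(V, w) = 1 (l(V, w) = 3 - 2 = 1)
P = -63
(√((12 - 11) + l(-7, -7)) + P)² = (√((12 - 11) + 1) - 63)² = (√(1 + 1) - 63)² = (√2 - 63)² = (-63 + √2)²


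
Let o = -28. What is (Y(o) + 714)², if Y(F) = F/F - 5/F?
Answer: 401000625/784 ≈ 5.1148e+5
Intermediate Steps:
Y(F) = 1 - 5/F
(Y(o) + 714)² = ((-5 - 28)/(-28) + 714)² = (-1/28*(-33) + 714)² = (33/28 + 714)² = (20025/28)² = 401000625/784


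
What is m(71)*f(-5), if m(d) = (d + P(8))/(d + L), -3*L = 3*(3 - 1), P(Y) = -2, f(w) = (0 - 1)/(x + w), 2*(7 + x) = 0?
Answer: 1/12 ≈ 0.083333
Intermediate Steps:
x = -7 (x = -7 + (1/2)*0 = -7 + 0 = -7)
f(w) = -1/(-7 + w) (f(w) = (0 - 1)/(-7 + w) = -1/(-7 + w))
L = -2 (L = -(3 - 1) = -2 ≈ -2.0000)
m(d) = 1 (m(d) = (d - 2)/(d - 2) = (-2 + d)/(-2 + d) = 1)
m(71)*f(-5) = 1*(-1/(-7 - 5)) = 1*(-1/(-12)) = 1*(-1*(-1/12)) = 1*(1/12) = 1/12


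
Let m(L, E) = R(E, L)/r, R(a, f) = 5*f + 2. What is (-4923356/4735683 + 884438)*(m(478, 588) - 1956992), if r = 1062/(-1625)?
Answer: -4360583041254060193096/2514647673 ≈ -1.7341e+12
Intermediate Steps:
R(a, f) = 2 + 5*f
r = -1062/1625 (r = 1062*(-1/1625) = -1062/1625 ≈ -0.65354)
m(L, E) = -1625/531 - 8125*L/1062 (m(L, E) = (2 + 5*L)/(-1062/1625) = (2 + 5*L)*(-1625/1062) = -1625/531 - 8125*L/1062)
(-4923356/4735683 + 884438)*(m(478, 588) - 1956992) = (-4923356/4735683 + 884438)*((-1625/531 - 8125/1062*478) - 1956992) = (-4923356*1/4735683 + 884438)*((-1625/531 - 1941875/531) - 1956992) = (-4923356/4735683 + 884438)*(-1943500/531 - 1956992) = (4188413077798/4735683)*(-1041106252/531) = -4360583041254060193096/2514647673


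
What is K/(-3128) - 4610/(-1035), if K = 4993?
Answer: 80455/28152 ≈ 2.8579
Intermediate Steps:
K/(-3128) - 4610/(-1035) = 4993/(-3128) - 4610/(-1035) = 4993*(-1/3128) - 4610*(-1/1035) = -4993/3128 + 922/207 = 80455/28152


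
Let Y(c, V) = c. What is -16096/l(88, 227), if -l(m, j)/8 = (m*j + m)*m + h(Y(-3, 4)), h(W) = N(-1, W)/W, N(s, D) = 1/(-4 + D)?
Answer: 42252/37078273 ≈ 0.0011395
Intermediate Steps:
h(W) = 1/(W*(-4 + W)) (h(W) = 1/((-4 + W)*W) = 1/(W*(-4 + W)))
l(m, j) = -8/21 - 8*m*(m + j*m) (l(m, j) = -8*((m*j + m)*m + 1/((-3)*(-4 - 3))) = -8*((j*m + m)*m - ⅓/(-7)) = -8*((m + j*m)*m - ⅓*(-⅐)) = -8*(m*(m + j*m) + 1/21) = -8*(1/21 + m*(m + j*m)) = -8/21 - 8*m*(m + j*m))
-16096/l(88, 227) = -16096/(-8/21 - 8*88² - 8*227*88²) = -16096/(-8/21 - 8*7744 - 8*227*7744) = -16096/(-8/21 - 61952 - 14063104) = -16096/(-296626184/21) = -16096*(-21/296626184) = 42252/37078273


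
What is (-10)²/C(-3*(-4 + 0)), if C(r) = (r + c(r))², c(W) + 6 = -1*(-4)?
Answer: 1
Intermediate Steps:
c(W) = -2 (c(W) = -6 - 1*(-4) = -6 + 4 = -2)
C(r) = (-2 + r)² (C(r) = (r - 2)² = (-2 + r)²)
(-10)²/C(-3*(-4 + 0)) = (-10)²/((-2 - 3*(-4 + 0))²) = 100/((-2 - 3*(-4))²) = 100/((-2 + 12)²) = 100/(10²) = 100/100 = 100*(1/100) = 1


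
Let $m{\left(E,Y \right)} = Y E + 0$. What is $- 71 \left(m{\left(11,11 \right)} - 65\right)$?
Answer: $-3976$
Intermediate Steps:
$m{\left(E,Y \right)} = E Y$ ($m{\left(E,Y \right)} = E Y + 0 = E Y$)
$- 71 \left(m{\left(11,11 \right)} - 65\right) = - 71 \left(11 \cdot 11 - 65\right) = - 71 \left(121 - 65\right) = \left(-71\right) 56 = -3976$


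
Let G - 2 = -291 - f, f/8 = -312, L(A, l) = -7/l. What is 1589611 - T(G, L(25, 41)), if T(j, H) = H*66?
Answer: 65174513/41 ≈ 1.5896e+6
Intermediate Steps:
f = -2496 (f = 8*(-312) = -2496)
G = 2207 (G = 2 + (-291 - 1*(-2496)) = 2 + (-291 + 2496) = 2 + 2205 = 2207)
T(j, H) = 66*H
1589611 - T(G, L(25, 41)) = 1589611 - 66*(-7/41) = 1589611 - 66*(-7*1/41) = 1589611 - 66*(-7)/41 = 1589611 - 1*(-462/41) = 1589611 + 462/41 = 65174513/41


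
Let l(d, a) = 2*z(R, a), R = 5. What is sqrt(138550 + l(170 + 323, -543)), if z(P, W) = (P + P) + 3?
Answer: 4*sqrt(8661) ≈ 372.26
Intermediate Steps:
z(P, W) = 3 + 2*P (z(P, W) = 2*P + 3 = 3 + 2*P)
l(d, a) = 26 (l(d, a) = 2*(3 + 2*5) = 2*(3 + 10) = 2*13 = 26)
sqrt(138550 + l(170 + 323, -543)) = sqrt(138550 + 26) = sqrt(138576) = 4*sqrt(8661)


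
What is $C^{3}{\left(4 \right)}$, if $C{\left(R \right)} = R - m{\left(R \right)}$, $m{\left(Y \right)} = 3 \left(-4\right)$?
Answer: $4096$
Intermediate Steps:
$m{\left(Y \right)} = -12$
$C{\left(R \right)} = 12 + R$ ($C{\left(R \right)} = R - -12 = R + 12 = 12 + R$)
$C^{3}{\left(4 \right)} = \left(12 + 4\right)^{3} = 16^{3} = 4096$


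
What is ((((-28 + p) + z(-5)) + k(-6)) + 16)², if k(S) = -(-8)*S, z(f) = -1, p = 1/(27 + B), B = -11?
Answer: 950625/256 ≈ 3713.4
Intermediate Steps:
p = 1/16 (p = 1/(27 - 11) = 1/16 ≈ 0.062500)
k(S) = 8*S
((((-28 + p) + z(-5)) + k(-6)) + 16)² = ((((-28 + 1/16) - 1) + 8*(-6)) + 16)² = (((-447/16 - 1) - 48) + 16)² = ((-463/16 - 48) + 16)² = (-1231/16 + 16)² = (-975/16)² = 950625/256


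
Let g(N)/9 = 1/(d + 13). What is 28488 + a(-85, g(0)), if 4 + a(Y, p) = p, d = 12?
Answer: 712109/25 ≈ 28484.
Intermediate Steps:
g(N) = 9/25 (g(N) = 9/(12 + 13) = 9/25)
a(Y, p) = -4 + p
28488 + a(-85, g(0)) = 28488 + (-4 + 9/25) = 28488 - 91/25 = 712109/25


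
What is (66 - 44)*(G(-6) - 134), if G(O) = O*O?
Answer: -2156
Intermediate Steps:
G(O) = O²
(66 - 44)*(G(-6) - 134) = (66 - 44)*((-6)² - 134) = 22*(36 - 134) = 22*(-98) = -2156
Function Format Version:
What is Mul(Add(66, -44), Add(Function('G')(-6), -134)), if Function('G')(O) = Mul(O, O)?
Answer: -2156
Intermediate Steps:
Function('G')(O) = Pow(O, 2)
Mul(Add(66, -44), Add(Function('G')(-6), -134)) = Mul(Add(66, -44), Add(Pow(-6, 2), -134)) = Mul(22, Add(36, -134)) = Mul(22, -98) = -2156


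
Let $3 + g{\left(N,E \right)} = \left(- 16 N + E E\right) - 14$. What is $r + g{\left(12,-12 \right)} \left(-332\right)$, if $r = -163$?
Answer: $21417$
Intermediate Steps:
$g{\left(N,E \right)} = -17 + E^{2} - 16 N$ ($g{\left(N,E \right)} = -3 - \left(14 + 16 N - E E\right) = -3 - \left(14 - E^{2} + 16 N\right) = -17 + E^{2} - 16 N$)
$r + g{\left(12,-12 \right)} \left(-332\right) = -163 + \left(-17 + \left(-12\right)^{2} - 192\right) \left(-332\right) = -163 + \left(-17 + 144 - 192\right) \left(-332\right) = -163 - -21580 = -163 + 21580 = 21417$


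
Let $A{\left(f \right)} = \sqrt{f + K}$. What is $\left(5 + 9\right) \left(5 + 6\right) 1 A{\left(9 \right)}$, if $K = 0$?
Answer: $462$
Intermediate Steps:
$A{\left(f \right)} = \sqrt{f}$ ($A{\left(f \right)} = \sqrt{f + 0} = \sqrt{f}$)
$\left(5 + 9\right) \left(5 + 6\right) 1 A{\left(9 \right)} = \left(5 + 9\right) \left(5 + 6\right) 1 \sqrt{9} = 14 \cdot 11 \cdot 1 \cdot 3 = 14 \cdot 11 \cdot 3 = 154 \cdot 3 = 462$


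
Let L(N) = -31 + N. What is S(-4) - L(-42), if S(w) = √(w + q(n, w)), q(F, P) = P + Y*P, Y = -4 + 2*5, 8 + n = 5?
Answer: 73 + 4*I*√2 ≈ 73.0 + 5.6569*I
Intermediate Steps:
n = -3 (n = -8 + 5 = -3)
Y = 6 (Y = -4 + 10 = 6)
q(F, P) = 7*P (q(F, P) = P + 6*P = 7*P)
S(w) = 2*√2*√w (S(w) = √(w + 7*w) = √(8*w) = 2*√2*√w)
S(-4) - L(-42) = 2*√2*√(-4) - (-31 - 42) = 2*√2*(2*I) - 1*(-73) = 4*I*√2 + 73 = 73 + 4*I*√2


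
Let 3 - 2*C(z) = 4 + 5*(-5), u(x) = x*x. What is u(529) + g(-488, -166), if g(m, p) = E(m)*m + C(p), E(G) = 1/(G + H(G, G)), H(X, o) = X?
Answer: 559707/2 ≈ 2.7985e+5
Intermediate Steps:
u(x) = x²
E(G) = 1/(2*G) (E(G) = 1/(G + G) = 1/(2*G))
C(z) = 12 (C(z) = 3/2 - (4 + 5*(-5))/2 = 3/2 - (4 - 25)/2 = 3/2 - ½*(-21) = 3/2 + 21/2 = 12)
g(m, p) = 25/2 (g(m, p) = (1/(2*m))*m + 12 = ½ + 12 = 25/2)
u(529) + g(-488, -166) = 529² + 25/2 = 279841 + 25/2 = 559707/2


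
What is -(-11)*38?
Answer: 418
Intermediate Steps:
-(-11)*38 = -1*(-418) = 418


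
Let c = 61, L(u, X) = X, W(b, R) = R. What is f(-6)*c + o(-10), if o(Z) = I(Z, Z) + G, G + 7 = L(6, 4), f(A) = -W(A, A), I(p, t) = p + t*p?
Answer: 453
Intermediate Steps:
I(p, t) = p + p*t
f(A) = -A
G = -3 (G = -7 + 4 = -3)
o(Z) = -3 + Z*(1 + Z) (o(Z) = Z*(1 + Z) - 3 = -3 + Z*(1 + Z))
f(-6)*c + o(-10) = -1*(-6)*61 + (-3 - 10*(1 - 10)) = 6*61 + (-3 - 10*(-9)) = 366 + (-3 + 90) = 366 + 87 = 453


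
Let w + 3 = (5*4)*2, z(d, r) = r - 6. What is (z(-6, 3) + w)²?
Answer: 1156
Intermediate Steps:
z(d, r) = -6 + r
w = 37 (w = -3 + (5*4)*2 = -3 + 20*2 = -3 + 40 = 37)
(z(-6, 3) + w)² = ((-6 + 3) + 37)² = (-3 + 37)² = 34² = 1156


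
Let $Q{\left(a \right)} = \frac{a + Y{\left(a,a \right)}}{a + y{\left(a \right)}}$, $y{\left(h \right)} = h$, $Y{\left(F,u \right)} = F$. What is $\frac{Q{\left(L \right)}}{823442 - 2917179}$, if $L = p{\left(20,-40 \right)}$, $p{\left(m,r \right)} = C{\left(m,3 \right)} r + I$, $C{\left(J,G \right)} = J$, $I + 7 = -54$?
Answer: $- \frac{1}{2093737} \approx -4.7761 \cdot 10^{-7}$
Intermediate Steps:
$I = -61$ ($I = -7 - 54 = -61$)
$p{\left(m,r \right)} = -61 + m r$ ($p{\left(m,r \right)} = m r - 61 = -61 + m r$)
$L = -861$ ($L = -61 + 20 \left(-40\right) = -61 - 800 = -861$)
$Q{\left(a \right)} = 1$ ($Q{\left(a \right)} = \frac{a + a}{a + a} = \frac{2 a}{2 a} = 2 a \frac{1}{2 a} = 1$)
$\frac{Q{\left(L \right)}}{823442 - 2917179} = 1 \frac{1}{823442 - 2917179} = 1 \frac{1}{-2093737} = 1 \left(- \frac{1}{2093737}\right) = - \frac{1}{2093737}$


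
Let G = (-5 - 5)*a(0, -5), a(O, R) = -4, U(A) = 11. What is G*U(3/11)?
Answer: 440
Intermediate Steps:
G = 40 (G = (-5 - 5)*(-4) = -10*(-4) = 40)
G*U(3/11) = 40*11 = 440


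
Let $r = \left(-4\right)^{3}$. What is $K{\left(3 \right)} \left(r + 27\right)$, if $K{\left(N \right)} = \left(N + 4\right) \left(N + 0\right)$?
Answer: $-777$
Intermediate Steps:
$r = -64$
$K{\left(N \right)} = N \left(4 + N\right)$ ($K{\left(N \right)} = \left(4 + N\right) N = N \left(4 + N\right)$)
$K{\left(3 \right)} \left(r + 27\right) = 3 \left(4 + 3\right) \left(-64 + 27\right) = 3 \cdot 7 \left(-37\right) = 21 \left(-37\right) = -777$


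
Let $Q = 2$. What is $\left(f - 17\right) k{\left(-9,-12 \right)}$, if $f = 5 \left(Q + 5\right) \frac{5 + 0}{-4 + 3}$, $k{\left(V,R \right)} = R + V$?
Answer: $4032$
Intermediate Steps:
$f = -175$ ($f = 5 \left(2 + 5\right) \frac{5 + 0}{-4 + 3} = 5 \cdot 7 \frac{5}{-1} = 35 \cdot 5 \left(-1\right) = 35 \left(-5\right) = -175$)
$\left(f - 17\right) k{\left(-9,-12 \right)} = \left(-175 - 17\right) \left(-12 - 9\right) = \left(-192\right) \left(-21\right) = 4032$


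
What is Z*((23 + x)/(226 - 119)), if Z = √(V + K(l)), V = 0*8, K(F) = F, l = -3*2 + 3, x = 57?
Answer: 80*I*√3/107 ≈ 1.295*I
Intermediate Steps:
l = -3 (l = -6 + 3 = -3)
V = 0
Z = I*√3 (Z = √(0 - 3) = √(-3) = I*√3 ≈ 1.732*I)
Z*((23 + x)/(226 - 119)) = (I*√3)*((23 + 57)/(226 - 119)) = (I*√3)*(80/107) = 80*I*√3/107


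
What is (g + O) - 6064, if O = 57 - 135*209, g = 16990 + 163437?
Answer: 146205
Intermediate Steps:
g = 180427
O = -28158 (O = 57 - 28215 = -28158)
(g + O) - 6064 = (180427 - 28158) - 6064 = 152269 - 6064 = 146205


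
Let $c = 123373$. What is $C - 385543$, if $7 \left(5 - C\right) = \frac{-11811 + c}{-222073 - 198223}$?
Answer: $- \frac{567140221587}{1471036} \approx -3.8554 \cdot 10^{5}$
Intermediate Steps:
$C = \frac{7410961}{1471036}$ ($C = 5 - \frac{\left(-11811 + 123373\right) \frac{1}{-222073 - 198223}}{7} = 5 - \frac{111562 \frac{1}{-420296}}{7} = 5 - \frac{111562 \left(- \frac{1}{420296}\right)}{7} = 5 - - \frac{55781}{1471036} = 5 + \frac{55781}{1471036} = \frac{7410961}{1471036} \approx 5.0379$)
$C - 385543 = \frac{7410961}{1471036} - 385543 = - \frac{567140221587}{1471036}$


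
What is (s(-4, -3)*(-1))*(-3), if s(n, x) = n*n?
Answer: 48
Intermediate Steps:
s(n, x) = n²
(s(-4, -3)*(-1))*(-3) = ((-4)²*(-1))*(-3) = (16*(-1))*(-3) = -16*(-3) = 48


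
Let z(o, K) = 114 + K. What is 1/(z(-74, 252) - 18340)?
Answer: -1/17974 ≈ -5.5636e-5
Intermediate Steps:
1/(z(-74, 252) - 18340) = 1/((114 + 252) - 18340) = 1/(366 - 18340) = 1/(-17974) = -1/17974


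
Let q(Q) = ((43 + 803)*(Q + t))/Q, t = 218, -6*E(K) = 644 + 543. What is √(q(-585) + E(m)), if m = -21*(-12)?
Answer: 11*√418470/390 ≈ 18.246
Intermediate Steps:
m = 252
E(K) = -1187/6 (E(K) = -(644 + 543)/6 = -⅙*1187 = -1187/6)
q(Q) = (184428 + 846*Q)/Q (q(Q) = ((43 + 803)*(Q + 218))/Q = (846*(218 + Q))/Q = (184428 + 846*Q)/Q)
√(q(-585) + E(m)) = √((846 + 184428/(-585)) - 1187/6) = √((846 + 184428*(-1/585)) - 1187/6) = √((846 - 20492/65) - 1187/6) = √(34498/65 - 1187/6) = √(129833/390) = 11*√418470/390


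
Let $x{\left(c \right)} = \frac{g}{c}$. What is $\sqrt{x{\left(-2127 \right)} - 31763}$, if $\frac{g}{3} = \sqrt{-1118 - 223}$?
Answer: $\frac{\sqrt{-15966656603 - 2127 i \sqrt{149}}}{709} \approx 0.0001449 - 178.22 i$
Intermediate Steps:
$g = 9 i \sqrt{149}$ ($g = 3 \sqrt{-1118 - 223} = 3 \sqrt{-1341} = 3 \cdot 3 i \sqrt{149} = 9 i \sqrt{149} \approx 109.86 i$)
$x{\left(c \right)} = \frac{9 i \sqrt{149}}{c}$
$\sqrt{x{\left(-2127 \right)} - 31763} = \sqrt{\frac{9 i \sqrt{149}}{-2127} - 31763} = \sqrt{9 i \sqrt{149} \left(- \frac{1}{2127}\right) - 31763} = \sqrt{- \frac{3 i \sqrt{149}}{709} - 31763} = \sqrt{-31763 - \frac{3 i \sqrt{149}}{709}}$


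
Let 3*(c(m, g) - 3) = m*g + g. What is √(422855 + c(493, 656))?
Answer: √4777914/3 ≈ 728.61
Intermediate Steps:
c(m, g) = 3 + g/3 + g*m/3 (c(m, g) = 3 + (m*g + g)/3 = 3 + (g*m + g)/3 = 3 + (g + g*m)/3 = 3 + (g/3 + g*m/3) = 3 + g/3 + g*m/3)
√(422855 + c(493, 656)) = √(422855 + (3 + (⅓)*656 + (⅓)*656*493)) = √(422855 + (3 + 656/3 + 323408/3)) = √(422855 + 324073/3) = √(1592638/3) = √4777914/3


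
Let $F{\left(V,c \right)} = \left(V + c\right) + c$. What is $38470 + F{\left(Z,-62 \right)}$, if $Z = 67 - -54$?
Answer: $38467$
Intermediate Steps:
$Z = 121$ ($Z = 67 + 54 = 121$)
$F{\left(V,c \right)} = V + 2 c$
$38470 + F{\left(Z,-62 \right)} = 38470 + \left(121 + 2 \left(-62\right)\right) = 38470 + \left(121 - 124\right) = 38470 - 3 = 38467$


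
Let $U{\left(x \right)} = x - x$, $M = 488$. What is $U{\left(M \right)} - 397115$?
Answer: $-397115$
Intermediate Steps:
$U{\left(x \right)} = 0$
$U{\left(M \right)} - 397115 = 0 - 397115 = -397115$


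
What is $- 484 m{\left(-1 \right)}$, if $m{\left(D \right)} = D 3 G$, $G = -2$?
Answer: $-2904$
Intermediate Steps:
$m{\left(D \right)} = - 6 D$ ($m{\left(D \right)} = D 3 \left(-2\right) = 3 D \left(-2\right) = - 6 D$)
$- 484 m{\left(-1 \right)} = - 484 \left(\left(-6\right) \left(-1\right)\right) = \left(-484\right) 6 = -2904$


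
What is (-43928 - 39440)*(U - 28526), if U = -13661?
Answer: 3517045816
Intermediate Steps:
(-43928 - 39440)*(U - 28526) = (-43928 - 39440)*(-13661 - 28526) = -83368*(-42187) = 3517045816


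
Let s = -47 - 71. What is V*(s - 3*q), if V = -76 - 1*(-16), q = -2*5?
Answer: 5280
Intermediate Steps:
q = -10
V = -60 (V = -76 + 16 = -60)
s = -118
V*(s - 3*q) = -60*(-118 - 3*(-10)) = -60*(-118 + 30) = -60*(-88) = 5280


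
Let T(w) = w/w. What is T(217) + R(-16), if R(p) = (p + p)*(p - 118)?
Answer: 4289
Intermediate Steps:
T(w) = 1
R(p) = 2*p*(-118 + p) (R(p) = (2*p)*(-118 + p) = 2*p*(-118 + p))
T(217) + R(-16) = 1 + 2*(-16)*(-118 - 16) = 1 + 2*(-16)*(-134) = 1 + 4288 = 4289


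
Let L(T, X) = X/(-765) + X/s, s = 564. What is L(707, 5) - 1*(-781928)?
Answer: 22491377059/28764 ≈ 7.8193e+5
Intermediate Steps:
L(T, X) = 67*X/143820 (L(T, X) = X/(-765) + X/564 = X*(-1/765) + X*(1/564) = -X/765 + X/564 = 67*X/143820)
L(707, 5) - 1*(-781928) = (67/143820)*5 - 1*(-781928) = 67/28764 + 781928 = 22491377059/28764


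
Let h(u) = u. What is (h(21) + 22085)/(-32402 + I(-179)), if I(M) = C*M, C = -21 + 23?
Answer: -1579/2340 ≈ -0.67479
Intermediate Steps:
C = 2
I(M) = 2*M
(h(21) + 22085)/(-32402 + I(-179)) = (21 + 22085)/(-32402 + 2*(-179)) = 22106/(-32402 - 358) = 22106/(-32760) = 22106*(-1/32760) = -1579/2340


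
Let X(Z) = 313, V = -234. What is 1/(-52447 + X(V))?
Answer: -1/52134 ≈ -1.9181e-5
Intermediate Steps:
1/(-52447 + X(V)) = 1/(-52447 + 313) = 1/(-52134) = -1/52134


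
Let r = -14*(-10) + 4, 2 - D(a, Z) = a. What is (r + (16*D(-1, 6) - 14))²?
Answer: 31684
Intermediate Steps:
D(a, Z) = 2 - a
r = 144 (r = 140 + 4 = 144)
(r + (16*D(-1, 6) - 14))² = (144 + (16*(2 - 1*(-1)) - 14))² = (144 + (16*(2 + 1) - 14))² = (144 + (16*3 - 14))² = (144 + (48 - 14))² = (144 + 34)² = 178² = 31684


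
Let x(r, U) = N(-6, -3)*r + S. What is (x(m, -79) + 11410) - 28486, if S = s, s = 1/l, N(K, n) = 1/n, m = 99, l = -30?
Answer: -513271/30 ≈ -17109.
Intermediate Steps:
s = -1/30 (s = 1/(-30) = -1/30 ≈ -0.033333)
S = -1/30 ≈ -0.033333
x(r, U) = -1/30 - r/3 (x(r, U) = r/(-3) - 1/30 = -r/3 - 1/30 = -1/30 - r/3)
(x(m, -79) + 11410) - 28486 = ((-1/30 - 1/3*99) + 11410) - 28486 = ((-1/30 - 33) + 11410) - 28486 = (-991/30 + 11410) - 28486 = 341309/30 - 28486 = -513271/30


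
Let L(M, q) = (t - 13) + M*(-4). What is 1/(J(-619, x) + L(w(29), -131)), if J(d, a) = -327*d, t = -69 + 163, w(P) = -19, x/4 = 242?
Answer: 1/202570 ≈ 4.9366e-6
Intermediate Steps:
x = 968 (x = 4*242 = 968)
t = 94
L(M, q) = 81 - 4*M (L(M, q) = (94 - 13) + M*(-4) = 81 - 4*M)
1/(J(-619, x) + L(w(29), -131)) = 1/(-327*(-619) + (81 - 4*(-19))) = 1/(202413 + (81 + 76)) = 1/(202413 + 157) = 1/202570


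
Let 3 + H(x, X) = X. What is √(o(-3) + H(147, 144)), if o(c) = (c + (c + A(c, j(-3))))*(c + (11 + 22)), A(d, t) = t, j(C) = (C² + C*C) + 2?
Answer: √561 ≈ 23.685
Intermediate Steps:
j(C) = 2 + 2*C² (j(C) = (C² + C²) + 2 = 2*C² + 2 = 2 + 2*C²)
H(x, X) = -3 + X
o(c) = (20 + 2*c)*(33 + c) (o(c) = (c + (c + (2 + 2*(-3)²)))*(c + (11 + 22)) = (c + (c + (2 + 2*9)))*(c + 33) = (c + (c + (2 + 18)))*(33 + c) = (c + (c + 20))*(33 + c) = (c + (20 + c))*(33 + c) = (20 + 2*c)*(33 + c))
√(o(-3) + H(147, 144)) = √((660 + 2*(-3)² + 86*(-3)) + (-3 + 144)) = √((660 + 2*9 - 258) + 141) = √((660 + 18 - 258) + 141) = √(420 + 141) = √561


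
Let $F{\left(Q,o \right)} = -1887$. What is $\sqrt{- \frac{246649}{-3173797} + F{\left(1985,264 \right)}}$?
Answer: $\frac{i \sqrt{19006944404677130}}{3173797} \approx 43.439 i$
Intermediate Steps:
$\sqrt{- \frac{246649}{-3173797} + F{\left(1985,264 \right)}} = \sqrt{- \frac{246649}{-3173797} - 1887} = \sqrt{\left(-246649\right) \left(- \frac{1}{3173797}\right) - 1887} = \sqrt{\frac{246649}{3173797} - 1887} = \sqrt{- \frac{5988708290}{3173797}} = \frac{i \sqrt{19006944404677130}}{3173797}$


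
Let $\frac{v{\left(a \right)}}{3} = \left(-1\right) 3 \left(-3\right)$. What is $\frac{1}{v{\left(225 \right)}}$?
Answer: $\frac{1}{27} \approx 0.037037$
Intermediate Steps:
$v{\left(a \right)} = 27$ ($v{\left(a \right)} = 3 \left(-1\right) 3 \left(-3\right) = 3 \left(\left(-3\right) \left(-3\right)\right) = 3 \cdot 9 = 27$)
$\frac{1}{v{\left(225 \right)}} = \frac{1}{27}$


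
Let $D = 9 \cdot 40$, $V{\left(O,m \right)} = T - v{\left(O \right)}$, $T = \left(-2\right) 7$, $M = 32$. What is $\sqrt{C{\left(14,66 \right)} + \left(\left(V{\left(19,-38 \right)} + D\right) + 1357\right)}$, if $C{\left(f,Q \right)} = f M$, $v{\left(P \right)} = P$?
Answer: $2 \sqrt{533} \approx 46.174$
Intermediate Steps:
$T = -14$
$C{\left(f,Q \right)} = 32 f$ ($C{\left(f,Q \right)} = f 32 = 32 f$)
$V{\left(O,m \right)} = -14 - O$
$D = 360$
$\sqrt{C{\left(14,66 \right)} + \left(\left(V{\left(19,-38 \right)} + D\right) + 1357\right)} = \sqrt{32 \cdot 14 + \left(\left(\left(-14 - 19\right) + 360\right) + 1357\right)} = \sqrt{448 + \left(\left(\left(-14 - 19\right) + 360\right) + 1357\right)} = \sqrt{448 + \left(\left(-33 + 360\right) + 1357\right)} = \sqrt{448 + \left(327 + 1357\right)} = \sqrt{448 + 1684} = \sqrt{2132} = 2 \sqrt{533}$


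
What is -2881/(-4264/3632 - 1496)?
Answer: 1307974/679717 ≈ 1.9243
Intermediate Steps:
-2881/(-4264/3632 - 1496) = -2881/(-4264*1/3632 - 1496) = -2881/(-533/454 - 1496) = -2881/(-679717/454) = -2881*(-454/679717) = 1307974/679717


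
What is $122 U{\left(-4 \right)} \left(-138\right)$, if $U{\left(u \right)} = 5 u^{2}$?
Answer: $-1346880$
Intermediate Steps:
$122 U{\left(-4 \right)} \left(-138\right) = 122 \cdot 5 \left(-4\right)^{2} \left(-138\right) = 122 \cdot 5 \cdot 16 \left(-138\right) = 122 \cdot 80 \left(-138\right) = 9760 \left(-138\right) = -1346880$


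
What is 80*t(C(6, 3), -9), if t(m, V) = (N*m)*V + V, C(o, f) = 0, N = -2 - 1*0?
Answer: -720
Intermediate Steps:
N = -2 (N = -2 + 0 = -2)
t(m, V) = V - 2*V*m (t(m, V) = (-2*m)*V + V = -2*V*m + V = V - 2*V*m)
80*t(C(6, 3), -9) = 80*(-9*(1 - 2*0)) = 80*(-9*(1 + 0)) = 80*(-9*1) = 80*(-9) = -720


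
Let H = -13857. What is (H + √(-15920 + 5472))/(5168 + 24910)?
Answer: -4619/10026 + 2*I*√653/15039 ≈ -0.4607 + 0.0033983*I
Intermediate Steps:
(H + √(-15920 + 5472))/(5168 + 24910) = (-13857 + √(-15920 + 5472))/(5168 + 24910) = (-13857 + √(-10448))/30078 = (-13857 + 4*I*√653)*(1/30078) = -4619/10026 + 2*I*√653/15039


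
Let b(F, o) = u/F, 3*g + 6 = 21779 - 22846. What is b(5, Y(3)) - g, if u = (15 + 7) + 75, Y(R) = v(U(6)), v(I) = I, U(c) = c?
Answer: 5656/15 ≈ 377.07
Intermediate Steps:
g = -1073/3 (g = -2 + (21779 - 22846)/3 = -2 + (1/3)*(-1067) = -2 - 1067/3 = -1073/3 ≈ -357.67)
Y(R) = 6
u = 97 (u = 22 + 75 = 97)
b(F, o) = 97/F
b(5, Y(3)) - g = 97/5 - 1*(-1073/3) = 97*(1/5) + 1073/3 = 97/5 + 1073/3 = 5656/15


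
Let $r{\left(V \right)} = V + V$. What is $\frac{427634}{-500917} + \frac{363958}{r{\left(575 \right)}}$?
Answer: $\frac{136297579}{431825} \approx 315.63$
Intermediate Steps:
$r{\left(V \right)} = 2 V$
$\frac{427634}{-500917} + \frac{363958}{r{\left(575 \right)}} = \frac{427634}{-500917} + \frac{363958}{2 \cdot 575} = 427634 \left(- \frac{1}{500917}\right) + \frac{363958}{1150} = - \frac{14746}{17273} + 363958 \cdot \frac{1}{1150} = - \frac{14746}{17273} + \frac{181979}{575} = \frac{136297579}{431825}$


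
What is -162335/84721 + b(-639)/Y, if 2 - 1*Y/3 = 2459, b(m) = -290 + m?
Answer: -12284236/6862401 ≈ -1.7901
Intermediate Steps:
Y = -7371 (Y = 6 - 3*2459 = 6 - 7377 = -7371)
-162335/84721 + b(-639)/Y = -162335/84721 + (-290 - 639)/(-7371) = -162335*1/84721 - 929*(-1/7371) = -162335/84721 + 929/7371 = -12284236/6862401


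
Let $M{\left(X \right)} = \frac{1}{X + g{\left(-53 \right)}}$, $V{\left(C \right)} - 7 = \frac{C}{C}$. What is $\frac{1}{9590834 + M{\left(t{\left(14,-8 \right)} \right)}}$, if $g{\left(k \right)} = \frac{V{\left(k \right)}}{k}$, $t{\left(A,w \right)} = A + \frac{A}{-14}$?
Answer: $\frac{681}{6531358007} \approx 1.0427 \cdot 10^{-7}$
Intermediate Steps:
$t{\left(A,w \right)} = \frac{13 A}{14}$ ($t{\left(A,w \right)} = A + A \left(- \frac{1}{14}\right) = A - \frac{A}{14} = \frac{13 A}{14}$)
$V{\left(C \right)} = 8$ ($V{\left(C \right)} = 7 + \frac{C}{C} = 7 + 1 = 8$)
$g{\left(k \right)} = \frac{8}{k}$
$M{\left(X \right)} = \frac{1}{- \frac{8}{53} + X}$ ($M{\left(X \right)} = \frac{1}{X + \frac{8}{-53}} = \frac{1}{X + 8 \left(- \frac{1}{53}\right)} = \frac{1}{X - \frac{8}{53}} = \frac{1}{- \frac{8}{53} + X}$)
$\frac{1}{9590834 + M{\left(t{\left(14,-8 \right)} \right)}} = \frac{1}{9590834 + \frac{53}{-8 + 53 \cdot \frac{13}{14} \cdot 14}} = \frac{1}{9590834 + \frac{53}{-8 + 53 \cdot 13}} = \frac{1}{9590834 + \frac{53}{-8 + 689}} = \frac{1}{9590834 + \frac{53}{681}} = \frac{1}{\frac{6531358007}{681}} = \frac{681}{6531358007}$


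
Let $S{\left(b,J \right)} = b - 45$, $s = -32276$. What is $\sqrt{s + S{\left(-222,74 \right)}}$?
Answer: $i \sqrt{32543} \approx 180.4 i$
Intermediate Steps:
$S{\left(b,J \right)} = -45 + b$
$\sqrt{s + S{\left(-222,74 \right)}} = \sqrt{-32276 - 267} = \sqrt{-32543} = i \sqrt{32543}$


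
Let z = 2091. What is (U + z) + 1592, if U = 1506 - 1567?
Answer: 3622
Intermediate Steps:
U = -61
(U + z) + 1592 = (-61 + 2091) + 1592 = 2030 + 1592 = 3622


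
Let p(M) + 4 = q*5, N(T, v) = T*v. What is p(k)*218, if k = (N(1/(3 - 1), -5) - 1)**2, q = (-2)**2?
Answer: 3488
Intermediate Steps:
q = 4
k = 49/4 (k = (-5/(3 - 1) - 1)**2 = (-5/2 - 1)**2 = (-7/2)**2 = 49/4 ≈ 12.250)
p(M) = 16 (p(M) = -4 + 4*5 = -4 + 20 = 16)
p(k)*218 = 16*218 = 3488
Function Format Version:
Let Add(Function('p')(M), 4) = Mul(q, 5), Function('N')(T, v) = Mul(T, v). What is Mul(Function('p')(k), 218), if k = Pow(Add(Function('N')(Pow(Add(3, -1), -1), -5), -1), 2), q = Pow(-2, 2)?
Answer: 3488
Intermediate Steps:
q = 4
k = Rational(49, 4) (k = Pow(Add(Mul(Pow(Add(3, -1), -1), -5), -1), 2) = Pow(Add(Mul(Pow(2, -1), -5), -1), 2) = Pow(Add(Mul(Rational(1, 2), -5), -1), 2) = Pow(Add(Rational(-5, 2), -1), 2) = Pow(Rational(-7, 2), 2) = Rational(49, 4) ≈ 12.250)
Function('p')(M) = 16 (Function('p')(M) = Add(-4, Mul(4, 5)) = Add(-4, 20) = 16)
Mul(Function('p')(k), 218) = Mul(16, 218) = 3488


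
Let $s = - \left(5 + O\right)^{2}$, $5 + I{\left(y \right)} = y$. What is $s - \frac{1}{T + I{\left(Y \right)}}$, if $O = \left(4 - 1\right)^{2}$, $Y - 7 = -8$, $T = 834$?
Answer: $- \frac{162289}{828} \approx -196.0$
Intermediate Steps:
$Y = -1$ ($Y = 7 - 8 = -1$)
$I{\left(y \right)} = -5 + y$
$O = 9$ ($O = 3^{2} = 9$)
$s = -196$ ($s = - \left(5 + 9\right)^{2} = - 14^{2} = \left(-1\right) 196 = -196$)
$s - \frac{1}{T + I{\left(Y \right)}} = -196 - \frac{1}{834 - 6} = -196 - \frac{1}{828} = - \frac{162289}{828}$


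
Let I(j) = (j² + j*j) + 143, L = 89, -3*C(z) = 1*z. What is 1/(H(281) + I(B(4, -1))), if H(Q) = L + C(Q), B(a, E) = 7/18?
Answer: 162/22459 ≈ 0.0072131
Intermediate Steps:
B(a, E) = 7/18 (B(a, E) = 7*(1/18) = 7/18)
C(z) = -z/3
H(Q) = 89 - Q/3
I(j) = 143 + 2*j² (I(j) = (j² + j²) + 143 = 2*j² + 143 = 143 + 2*j²)
1/(H(281) + I(B(4, -1))) = 1/((89 - ⅓*281) + (143 + 2*(7/18)²)) = 1/((89 - 281/3) + (143 + 2*(49/324))) = 1/(-14/3 + (143 + 49/162)) = 1/(-14/3 + 23215/162) = 1/(22459/162) = 162/22459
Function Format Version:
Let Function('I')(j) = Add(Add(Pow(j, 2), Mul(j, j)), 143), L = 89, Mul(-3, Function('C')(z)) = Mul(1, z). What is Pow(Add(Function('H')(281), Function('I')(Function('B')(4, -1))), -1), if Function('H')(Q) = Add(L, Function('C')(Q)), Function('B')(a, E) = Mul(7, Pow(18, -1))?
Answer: Rational(162, 22459) ≈ 0.0072131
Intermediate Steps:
Function('B')(a, E) = Rational(7, 18) (Function('B')(a, E) = Mul(7, Rational(1, 18)) = Rational(7, 18))
Function('C')(z) = Mul(Rational(-1, 3), z) (Function('C')(z) = Mul(Rational(-1, 3), Mul(1, z)) = Mul(Rational(-1, 3), z))
Function('H')(Q) = Add(89, Mul(Rational(-1, 3), Q))
Function('I')(j) = Add(143, Mul(2, Pow(j, 2))) (Function('I')(j) = Add(Add(Pow(j, 2), Pow(j, 2)), 143) = Add(Mul(2, Pow(j, 2)), 143) = Add(143, Mul(2, Pow(j, 2))))
Pow(Add(Function('H')(281), Function('I')(Function('B')(4, -1))), -1) = Pow(Add(Add(89, Mul(Rational(-1, 3), 281)), Add(143, Mul(2, Pow(Rational(7, 18), 2)))), -1) = Pow(Add(Add(89, Rational(-281, 3)), Add(143, Mul(2, Rational(49, 324)))), -1) = Pow(Add(Rational(-14, 3), Add(143, Rational(49, 162))), -1) = Pow(Add(Rational(-14, 3), Rational(23215, 162)), -1) = Pow(Rational(22459, 162), -1) = Rational(162, 22459)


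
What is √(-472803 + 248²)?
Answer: I*√411299 ≈ 641.33*I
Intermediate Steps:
√(-472803 + 248²) = √(-472803 + 61504) = √(-411299) = I*√411299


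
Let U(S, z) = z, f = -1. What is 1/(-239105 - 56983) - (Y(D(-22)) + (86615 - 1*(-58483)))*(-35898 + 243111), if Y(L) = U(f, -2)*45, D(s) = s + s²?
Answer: -8896716824141953/296088 ≈ -3.0048e+10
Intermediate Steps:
Y(L) = -90 (Y(L) = -2*45 = -90)
1/(-239105 - 56983) - (Y(D(-22)) + (86615 - 1*(-58483)))*(-35898 + 243111) = 1/(-239105 - 56983) - (-90 + (86615 - 1*(-58483)))*(-35898 + 243111) = 1/(-296088) - (-90 + (86615 + 58483))*207213 = -1/296088 - (-90 + 145098)*207213 = -1/296088 - 145008*207213 = -1/296088 - 1*30047542704 = -1/296088 - 30047542704 = -8896716824141953/296088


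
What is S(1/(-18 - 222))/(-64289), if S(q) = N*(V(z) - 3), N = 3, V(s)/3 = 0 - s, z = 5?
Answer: 54/64289 ≈ 0.00083996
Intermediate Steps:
V(s) = -3*s (V(s) = 3*(0 - s) = 3*(-s) = -3*s)
S(q) = -54 (S(q) = 3*(-3*5 - 3) = 3*(-15 - 3) = 3*(-18) = -54)
S(1/(-18 - 222))/(-64289) = -54/(-64289) = -54*(-1/64289) = 54/64289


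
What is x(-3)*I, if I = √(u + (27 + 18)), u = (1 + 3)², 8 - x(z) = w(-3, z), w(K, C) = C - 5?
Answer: 16*√61 ≈ 124.96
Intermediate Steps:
w(K, C) = -5 + C
x(z) = 13 - z (x(z) = 8 - (-5 + z) = 8 + (5 - z) = 13 - z)
u = 16 (u = 4² = 16)
I = √61 (I = √(16 + (27 + 18)) = √(16 + 45) = √61 ≈ 7.8102)
x(-3)*I = (13 - 1*(-3))*√61 = (13 + 3)*√61 = 16*√61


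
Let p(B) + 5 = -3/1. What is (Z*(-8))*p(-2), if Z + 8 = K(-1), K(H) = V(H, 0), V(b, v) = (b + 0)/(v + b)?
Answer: -448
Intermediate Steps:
p(B) = -8 (p(B) = -5 - 3/1 = -5 - 3*1 = -5 - 3 = -8)
V(b, v) = b/(b + v)
K(H) = 1 (K(H) = H/(H + 0) = H/H = 1)
Z = -7 (Z = -8 + 1 = -7)
(Z*(-8))*p(-2) = -7*(-8)*(-8) = 56*(-8) = -448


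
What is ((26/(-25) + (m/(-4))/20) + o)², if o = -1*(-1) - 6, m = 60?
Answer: 461041/10000 ≈ 46.104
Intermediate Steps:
o = -5 (o = 1 - 6 = -5)
((26/(-25) + (m/(-4))/20) + o)² = ((26/(-25) + (60/(-4))/20) - 5)² = ((26*(-1/25) + (60*(-¼))*(1/20)) - 5)² = ((-26/25 - 15*1/20) - 5)² = ((-26/25 - ¾) - 5)² = (-179/100 - 5)² = (-679/100)² = 461041/10000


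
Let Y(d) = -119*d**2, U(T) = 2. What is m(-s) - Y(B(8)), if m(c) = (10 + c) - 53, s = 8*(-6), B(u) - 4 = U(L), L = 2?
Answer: 4289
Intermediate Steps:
B(u) = 6 (B(u) = 4 + 2 = 6)
s = -48
m(c) = -43 + c
m(-s) - Y(B(8)) = (-43 - 1*(-48)) - (-119)*6**2 = (-43 + 48) - (-119)*36 = 5 - 1*(-4284) = 5 + 4284 = 4289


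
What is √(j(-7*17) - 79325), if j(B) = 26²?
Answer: I*√78649 ≈ 280.44*I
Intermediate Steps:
j(B) = 676
√(j(-7*17) - 79325) = √(676 - 79325) = √(-78649) = I*√78649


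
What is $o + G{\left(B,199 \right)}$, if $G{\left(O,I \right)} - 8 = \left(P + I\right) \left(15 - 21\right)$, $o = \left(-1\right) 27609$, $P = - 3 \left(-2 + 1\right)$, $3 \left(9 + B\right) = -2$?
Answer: $-28813$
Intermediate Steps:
$B = - \frac{29}{3}$ ($B = -9 + \frac{1}{3} \left(-2\right) = -9 - \frac{2}{3} = - \frac{29}{3} \approx -9.6667$)
$P = 3$ ($P = \left(-3\right) \left(-1\right) = 3$)
$o = -27609$
$G{\left(O,I \right)} = -10 - 6 I$ ($G{\left(O,I \right)} = 8 + \left(3 + I\right) \left(15 - 21\right) = 8 + \left(3 + I\right) \left(-6\right) = 8 - \left(18 + 6 I\right) = -10 - 6 I$)
$o + G{\left(B,199 \right)} = -27609 - 1204 = -28813$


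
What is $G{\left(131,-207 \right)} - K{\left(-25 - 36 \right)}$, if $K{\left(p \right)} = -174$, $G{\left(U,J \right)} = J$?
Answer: $-33$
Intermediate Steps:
$G{\left(131,-207 \right)} - K{\left(-25 - 36 \right)} = -207 - -174 = -207 + 174 = -33$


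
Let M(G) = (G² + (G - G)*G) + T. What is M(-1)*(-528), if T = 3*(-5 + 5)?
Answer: -528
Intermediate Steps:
T = 0 (T = 3*0 = 0)
M(G) = G² (M(G) = (G² + (G - G)*G) + 0 = (G² + 0*G) + 0 = (G² + 0) + 0 = G² + 0 = G²)
M(-1)*(-528) = (-1)²*(-528) = 1*(-528) = -528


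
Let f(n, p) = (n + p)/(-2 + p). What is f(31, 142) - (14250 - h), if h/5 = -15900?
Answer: -13124827/140 ≈ -93749.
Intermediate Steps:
h = -79500 (h = 5*(-15900) = -79500)
f(n, p) = (n + p)/(-2 + p)
f(31, 142) - (14250 - h) = (31 + 142)/(-2 + 142) - (14250 - 1*(-79500)) = 173/140 - (14250 + 79500) = (1/140)*173 - 1*93750 = 173/140 - 93750 = -13124827/140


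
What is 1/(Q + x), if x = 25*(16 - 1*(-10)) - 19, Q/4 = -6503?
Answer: -1/25381 ≈ -3.9400e-5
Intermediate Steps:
Q = -26012 (Q = 4*(-6503) = -26012)
x = 631 (x = 25*(16 + 10) - 19 = 25*26 - 19 = 650 - 19 = 631)
1/(Q + x) = 1/(-26012 + 631) = 1/(-25381) = -1/25381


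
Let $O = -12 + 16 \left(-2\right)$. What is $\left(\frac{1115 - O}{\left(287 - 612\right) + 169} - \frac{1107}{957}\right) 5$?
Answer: $- \frac{2136425}{49764} \approx -42.931$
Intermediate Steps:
$O = -44$ ($O = -12 - 32 = -44$)
$\left(\frac{1115 - O}{\left(287 - 612\right) + 169} - \frac{1107}{957}\right) 5 = \left(\frac{1115 - -44}{\left(287 - 612\right) + 169} - \frac{1107}{957}\right) 5 = \left(\frac{1115 + 44}{-325 + 169} - \frac{369}{319}\right) 5 = \left(\frac{1159}{-156} - \frac{369}{319}\right) 5 = \left(1159 \left(- \frac{1}{156}\right) - \frac{369}{319}\right) 5 = \left(- \frac{1159}{156} - \frac{369}{319}\right) 5 = \left(- \frac{427285}{49764}\right) 5 = - \frac{2136425}{49764}$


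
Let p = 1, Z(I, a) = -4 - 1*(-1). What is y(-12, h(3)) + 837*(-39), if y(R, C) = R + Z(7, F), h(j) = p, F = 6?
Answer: -32658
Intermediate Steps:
Z(I, a) = -3 (Z(I, a) = -4 + 1 = -3)
h(j) = 1
y(R, C) = -3 + R (y(R, C) = R - 3 = -3 + R)
y(-12, h(3)) + 837*(-39) = (-3 - 12) + 837*(-39) = -15 - 32643 = -32658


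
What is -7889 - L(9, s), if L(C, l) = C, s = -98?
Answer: -7898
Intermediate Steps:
-7889 - L(9, s) = -7889 - 1*9 = -7889 - 9 = -7898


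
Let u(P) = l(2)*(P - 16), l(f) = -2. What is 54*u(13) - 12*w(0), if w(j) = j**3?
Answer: 324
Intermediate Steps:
u(P) = 32 - 2*P (u(P) = -2*(P - 16) = -2*(-16 + P) = 32 - 2*P)
54*u(13) - 12*w(0) = 54*(32 - 2*13) - 12*0**3 = 54*(32 - 26) - 12*0 = 54*6 + 0 = 324 + 0 = 324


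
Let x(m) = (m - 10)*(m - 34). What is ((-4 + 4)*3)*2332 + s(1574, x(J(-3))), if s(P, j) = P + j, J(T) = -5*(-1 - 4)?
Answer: 1439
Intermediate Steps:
J(T) = 25 (J(T) = -5*(-5) = 25)
x(m) = (-34 + m)*(-10 + m) (x(m) = (-10 + m)*(-34 + m) = (-34 + m)*(-10 + m))
((-4 + 4)*3)*2332 + s(1574, x(J(-3))) = ((-4 + 4)*3)*2332 + (1574 + (340 + 25² - 44*25)) = (0*3)*2332 + (1574 + (340 + 625 - 1100)) = 0*2332 + (1574 - 135) = 0 + 1439 = 1439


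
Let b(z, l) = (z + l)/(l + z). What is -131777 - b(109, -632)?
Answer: -131778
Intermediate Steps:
b(z, l) = 1 (b(z, l) = (l + z)/(l + z) = 1)
-131777 - b(109, -632) = -131777 - 1*1 = -131777 - 1 = -131778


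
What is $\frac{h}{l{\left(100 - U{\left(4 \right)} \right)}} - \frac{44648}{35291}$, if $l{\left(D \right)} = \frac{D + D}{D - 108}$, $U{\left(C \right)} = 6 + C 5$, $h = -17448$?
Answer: $\frac{5232285652}{1305767} \approx 4007.1$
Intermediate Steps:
$U{\left(C \right)} = 6 + 5 C$
$l{\left(D \right)} = \frac{2 D}{-108 + D}$
$\frac{h}{l{\left(100 - U{\left(4 \right)} \right)}} - \frac{44648}{35291} = - \frac{17448}{2 \left(100 - \left(6 + 5 \cdot 4\right)\right) \frac{1}{-108 + \left(100 - \left(6 + 5 \cdot 4\right)\right)}} - \frac{44648}{35291} = - \frac{17448}{2 \left(100 - \left(6 + 20\right)\right) \frac{1}{-108 + \left(100 - \left(6 + 20\right)\right)}} - \frac{44648}{35291} = - \frac{17448}{2 \left(100 - 26\right) \frac{1}{-108 + \left(100 - 26\right)}} - \frac{44648}{35291} = - \frac{17448}{2 \cdot 74 \frac{1}{-108 + 74}} - \frac{44648}{35291} = - \frac{17448}{2 \cdot 74 \frac{1}{-34}} - \frac{44648}{35291} = - \frac{17448}{2 \cdot 74 \left(- \frac{1}{34}\right)} - \frac{44648}{35291} = - \frac{17448}{- \frac{74}{17}} - \frac{44648}{35291} = \left(-17448\right) \left(- \frac{17}{74}\right) - \frac{44648}{35291} = \frac{148308}{37} - \frac{44648}{35291} = \frac{5232285652}{1305767}$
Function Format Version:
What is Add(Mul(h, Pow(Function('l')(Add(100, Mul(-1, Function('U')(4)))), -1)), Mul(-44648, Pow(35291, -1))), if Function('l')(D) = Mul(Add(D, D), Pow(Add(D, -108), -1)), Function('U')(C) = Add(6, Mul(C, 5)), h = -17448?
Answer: Rational(5232285652, 1305767) ≈ 4007.1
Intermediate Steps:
Function('U')(C) = Add(6, Mul(5, C))
Function('l')(D) = Mul(2, D, Pow(Add(-108, D), -1)) (Function('l')(D) = Mul(Mul(2, D), Pow(Add(-108, D), -1)) = Mul(2, D, Pow(Add(-108, D), -1)))
Add(Mul(h, Pow(Function('l')(Add(100, Mul(-1, Function('U')(4)))), -1)), Mul(-44648, Pow(35291, -1))) = Add(Mul(-17448, Pow(Mul(2, Add(100, Mul(-1, Add(6, Mul(5, 4)))), Pow(Add(-108, Add(100, Mul(-1, Add(6, Mul(5, 4))))), -1)), -1)), Mul(-44648, Pow(35291, -1))) = Add(Mul(-17448, Pow(Mul(2, Add(100, Mul(-1, Add(6, 20))), Pow(Add(-108, Add(100, Mul(-1, Add(6, 20)))), -1)), -1)), Mul(-44648, Rational(1, 35291))) = Add(Mul(-17448, Pow(Mul(2, Add(100, Mul(-1, 26)), Pow(Add(-108, Add(100, Mul(-1, 26))), -1)), -1)), Rational(-44648, 35291)) = Add(Mul(-17448, Pow(Mul(2, Add(100, -26), Pow(Add(-108, Add(100, -26)), -1)), -1)), Rational(-44648, 35291)) = Add(Mul(-17448, Pow(Mul(2, 74, Pow(Add(-108, 74), -1)), -1)), Rational(-44648, 35291)) = Add(Mul(-17448, Pow(Mul(2, 74, Pow(-34, -1)), -1)), Rational(-44648, 35291)) = Add(Mul(-17448, Pow(Mul(2, 74, Rational(-1, 34)), -1)), Rational(-44648, 35291)) = Add(Mul(-17448, Pow(Rational(-74, 17), -1)), Rational(-44648, 35291)) = Add(Mul(-17448, Rational(-17, 74)), Rational(-44648, 35291)) = Add(Rational(148308, 37), Rational(-44648, 35291)) = Rational(5232285652, 1305767)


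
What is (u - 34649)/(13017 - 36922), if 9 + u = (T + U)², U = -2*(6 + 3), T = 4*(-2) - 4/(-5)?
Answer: 850574/597625 ≈ 1.4233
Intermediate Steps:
T = -36/5 (T = -8 - 4*(-⅕) = -8 + ⅘ = -36/5 ≈ -7.2000)
U = -18 (U = -2*9 = -18)
u = 15651/25 (u = -9 + (-36/5 - 18)² = -9 + (-126/5)² = -9 + 15876/25 = 15651/25 ≈ 626.04)
(u - 34649)/(13017 - 36922) = (15651/25 - 34649)/(13017 - 36922) = -850574/25/(-23905) = -850574/25*(-1/23905) = 850574/597625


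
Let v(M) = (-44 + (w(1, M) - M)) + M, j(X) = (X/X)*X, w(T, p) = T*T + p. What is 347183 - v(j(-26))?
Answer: 347252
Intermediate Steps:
w(T, p) = p + T² (w(T, p) = T² + p = p + T²)
j(X) = X (j(X) = 1*X = X)
v(M) = -43 + M (v(M) = (-44 + ((M + 1²) - M)) + M = (-44 + ((M + 1) - M)) + M = (-44 + ((1 + M) - M)) + M = (-44 + 1) + M = -43 + M)
347183 - v(j(-26)) = 347183 - (-43 - 26) = 347183 - 1*(-69) = 347183 + 69 = 347252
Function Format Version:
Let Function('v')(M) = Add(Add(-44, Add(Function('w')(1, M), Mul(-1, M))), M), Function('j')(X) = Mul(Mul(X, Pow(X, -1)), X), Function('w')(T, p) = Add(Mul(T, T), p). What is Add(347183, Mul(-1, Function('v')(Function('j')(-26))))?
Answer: 347252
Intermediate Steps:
Function('w')(T, p) = Add(p, Pow(T, 2)) (Function('w')(T, p) = Add(Pow(T, 2), p) = Add(p, Pow(T, 2)))
Function('j')(X) = X (Function('j')(X) = Mul(1, X) = X)
Function('v')(M) = Add(-43, M) (Function('v')(M) = Add(Add(-44, Add(Add(M, Pow(1, 2)), Mul(-1, M))), M) = Add(Add(-44, Add(Add(M, 1), Mul(-1, M))), M) = Add(Add(-44, Add(Add(1, M), Mul(-1, M))), M) = Add(Add(-44, 1), M) = Add(-43, M))
Add(347183, Mul(-1, Function('v')(Function('j')(-26)))) = Add(347183, Mul(-1, Add(-43, -26))) = Add(347183, Mul(-1, -69)) = Add(347183, 69) = 347252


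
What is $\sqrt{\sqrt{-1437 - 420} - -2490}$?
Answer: $\sqrt{2490 + i \sqrt{1857}} \approx 49.902 + 0.4318 i$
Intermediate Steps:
$\sqrt{\sqrt{-1437 - 420} - -2490} = \sqrt{\sqrt{-1857} + 2490} = \sqrt{i \sqrt{1857} + 2490} = \sqrt{2490 + i \sqrt{1857}}$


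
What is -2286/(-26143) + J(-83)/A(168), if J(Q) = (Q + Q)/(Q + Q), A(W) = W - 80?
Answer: 227311/2300584 ≈ 0.098806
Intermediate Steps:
A(W) = -80 + W
J(Q) = 1 (J(Q) = (2*Q)/((2*Q)) = (2*Q)*(1/(2*Q)) = 1)
-2286/(-26143) + J(-83)/A(168) = -2286/(-26143) + 1/(-80 + 168) = -2286*(-1/26143) + 1/88 = 2286/26143 + 1*(1/88) = 2286/26143 + 1/88 = 227311/2300584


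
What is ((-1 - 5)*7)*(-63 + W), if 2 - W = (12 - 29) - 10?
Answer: 1428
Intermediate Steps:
W = 29 (W = 2 - ((12 - 29) - 10) = 2 - (-17 - 10) = 2 - 1*(-27) = 2 + 27 = 29)
((-1 - 5)*7)*(-63 + W) = ((-1 - 5)*7)*(-63 + 29) = -6*7*(-34) = -42*(-34) = 1428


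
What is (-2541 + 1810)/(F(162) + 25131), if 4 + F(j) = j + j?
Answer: -731/25451 ≈ -0.028722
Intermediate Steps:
F(j) = -4 + 2*j (F(j) = -4 + (j + j) = -4 + 2*j)
(-2541 + 1810)/(F(162) + 25131) = (-2541 + 1810)/((-4 + 2*162) + 25131) = -731/((-4 + 324) + 25131) = -731/(320 + 25131) = -731/25451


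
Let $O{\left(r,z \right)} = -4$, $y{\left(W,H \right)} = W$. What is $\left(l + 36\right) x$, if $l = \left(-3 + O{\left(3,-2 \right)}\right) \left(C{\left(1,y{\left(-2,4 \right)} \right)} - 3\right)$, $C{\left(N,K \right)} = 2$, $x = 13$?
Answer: $559$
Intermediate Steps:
$l = 7$ ($l = \left(-3 - 4\right) \left(2 - 3\right) = \left(-7\right) \left(-1\right) = 7$)
$\left(l + 36\right) x = \left(7 + 36\right) 13 = 43 \cdot 13 = 559$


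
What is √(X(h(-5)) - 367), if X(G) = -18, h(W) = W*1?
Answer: I*√385 ≈ 19.621*I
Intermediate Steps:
h(W) = W
√(X(h(-5)) - 367) = √(-18 - 367) = √(-385) = I*√385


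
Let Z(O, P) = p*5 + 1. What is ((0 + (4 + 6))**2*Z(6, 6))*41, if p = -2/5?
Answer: -4100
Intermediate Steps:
p = -2/5 (p = -2*1/5 = -2/5 ≈ -0.40000)
Z(O, P) = -1 (Z(O, P) = -2/5*5 + 1 = -2 + 1 = -1)
((0 + (4 + 6))**2*Z(6, 6))*41 = ((0 + (4 + 6))**2*(-1))*41 = ((0 + 10)**2*(-1))*41 = (10**2*(-1))*41 = (100*(-1))*41 = -100*41 = -4100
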